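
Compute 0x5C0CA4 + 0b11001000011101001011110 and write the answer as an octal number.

0o60043402

0x5C0CA4 = 0o27006244 in octal.
0b11001000011101001011110 = 0o31035136 in octal.
Add column by column in base 8, right to left:
  4+6 = 2 carry 1
  4+3+1 = 0 carry 1
  2+1+1 = 4
  6+5 = 3 carry 1
  0+3+1 = 4
  0+0 = 0
  7+1 = 0 carry 1
  2+3+1 = 6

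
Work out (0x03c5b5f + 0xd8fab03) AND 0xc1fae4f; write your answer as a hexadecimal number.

0xc0c0642

Add column by column in base 16, right to left:
  f+3 = 2 carry 1
  5+0+1 = 6
  b+b = 6 carry 1
  5+a+1 = 0 carry 1
  c+f+1 = c carry 1
  3+8+1 = c
  0+d = d
Sum = 0xdcc0662; now AND with 0xc1fae4f:
  d&c=c, c&1=0, c&f=c, 0&a=0, 6&e=6, 6&4=4, 2&f=2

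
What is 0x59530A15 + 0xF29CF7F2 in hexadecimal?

0x14BF00207

Add column by column in base 16, right to left:
  5+2 = 7
  1+F = 0 carry 1
  A+7+1 = 2 carry 1
  0+F+1 = 0 carry 1
  3+C+1 = 0 carry 1
  5+9+1 = F
  9+2 = B
  5+F = 4 carry 1
  final carry 1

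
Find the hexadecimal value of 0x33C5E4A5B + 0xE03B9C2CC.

Add column by column in base 16, right to left:
  B+C = 7 carry 1
  5+C+1 = 2 carry 1
  A+2+1 = D
  4+C = 0 carry 1
  E+9+1 = 8 carry 1
  5+B+1 = 1 carry 1
  C+3+1 = 0 carry 1
  3+0+1 = 4
  3+E = 1 carry 1
  final carry 1

0x1140180D27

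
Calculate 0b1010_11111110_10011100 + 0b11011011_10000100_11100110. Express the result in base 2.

0b111001101000001110000010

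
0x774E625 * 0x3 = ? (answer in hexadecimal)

0x165EB26F

Multiply each base-16 digit by 3, carrying:
  5×3 = 15 → write F
  2×3 = 6 → write 6
  6×3 = 18 → write 2 carry 1
  E×3+1 = 43 → write B carry 2
  4×3+2 = 14 → write E
  7×3 = 21 → write 5 carry 1
  7×3+1 = 22 → write 6 carry 1
  remaining carry: 1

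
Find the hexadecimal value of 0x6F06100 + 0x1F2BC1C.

0x8E31D1C

Add column by column in base 16, right to left:
  0+C = C
  0+1 = 1
  1+C = D
  6+B = 1 carry 1
  0+2+1 = 3
  F+F = E carry 1
  6+1+1 = 8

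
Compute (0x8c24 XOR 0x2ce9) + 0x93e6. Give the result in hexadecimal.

0x134b3

First 0x8c24 XOR 0x2ce9 = 0xa0cd.
Add column by column in base 16, right to left:
  d+6 = 3 carry 1
  c+e+1 = b carry 1
  0+3+1 = 4
  a+9 = 3 carry 1
  final carry 1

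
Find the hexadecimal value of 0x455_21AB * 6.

Multiply each base-16 digit by 6, carrying:
  B×6 = 66 → write 2 carry 4
  A×6+4 = 64 → write 0 carry 4
  1×6+4 = 10 → write A
  2×6 = 12 → write C
  5×6 = 30 → write E carry 1
  5×6+1 = 31 → write F carry 1
  4×6+1 = 25 → write 9 carry 1
  remaining carry: 1

0x19FECA02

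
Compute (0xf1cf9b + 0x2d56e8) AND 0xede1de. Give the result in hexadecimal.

Add column by column in base 16, right to left:
  b+8 = 3 carry 1
  9+e+1 = 8 carry 1
  f+6+1 = 6 carry 1
  c+5+1 = 2 carry 1
  1+d+1 = f
  f+2 = 1 carry 1
  final carry 1
Sum = 0x11f2683; now AND with 0xede1de:
  1&0=0, 1&e=0, f&d=d, 2&e=2, 6&1=0, 8&d=8, 3&e=2

0xd2082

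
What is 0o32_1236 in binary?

0b11010001010011110

Each octal digit is 3 bits: 3=011 2=010 1=001 2=010 3=011 6=110.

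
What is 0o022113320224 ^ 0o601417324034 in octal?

XOR each oct digit independently (no carries):
  0^6=6, 2^0=2, 2^1=3, 1^4=5, 1^1=0, 3^7=4, 3^3=0, 2^2=0, 0^4=4, 2^0=2, 2^3=1, 4^4=0

0o623504004210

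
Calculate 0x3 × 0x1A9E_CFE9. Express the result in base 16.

Multiply each base-16 digit by 3, carrying:
  9×3 = 27 → write B carry 1
  E×3+1 = 43 → write B carry 2
  F×3+2 = 47 → write F carry 2
  C×3+2 = 38 → write 6 carry 2
  E×3+2 = 44 → write C carry 2
  9×3+2 = 29 → write D carry 1
  A×3+1 = 31 → write F carry 1
  1×3+1 = 4 → write 4

0x4FDC6FBB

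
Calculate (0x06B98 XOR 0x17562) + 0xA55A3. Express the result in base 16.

0xB749D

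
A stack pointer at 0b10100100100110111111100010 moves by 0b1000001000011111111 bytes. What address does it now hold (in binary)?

Add column by column in base 2, right to left:
  0+1 = 1
  1+1 = 0 carry 1
  0+1+1 = 0 carry 1
  0+1+1 = 0 carry 1
  0+1+1 = 0 carry 1
  1+1+1 = 1 carry 1
  1+1+1 = 1 carry 1
  1+1+1 = 1 carry 1
  1+0+1 = 0 carry 1
  1+0+1 = 0 carry 1
  1+0+1 = 0 carry 1
  1+0+1 = 0 carry 1
  0+1+1 = 0 carry 1
  1+0+1 = 0 carry 1
  1+0+1 = 0 carry 1
  0+0+1 = 1
  0+0 = 0
  1+0 = 1
  0+1 = 1
  0+0 = 0
  1+0 = 1
  0+0 = 0
  0+0 = 0
  1+0 = 1
  0+0 = 0
  1+0 = 1

0b10100101101000000011100001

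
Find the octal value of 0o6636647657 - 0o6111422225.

Subtract column by column in base 8:
  7-5 → 2
  5-2 → 3
  6-2 → 4
  7-2 → 5
  4-2 → 2
  6-4 → 2
  6-1 → 5
  3-1 → 2
  6-1 → 5
  6-6 → 0

0o525225432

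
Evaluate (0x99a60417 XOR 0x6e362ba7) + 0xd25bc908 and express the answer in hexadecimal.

First 0x99a60417 XOR 0x6e362ba7 = 0xf7902fb0.
Add column by column in base 16, right to left:
  0+8 = 8
  b+0 = b
  f+9 = 8 carry 1
  2+c+1 = f
  0+b = b
  9+5 = e
  7+2 = 9
  f+d = c carry 1
  final carry 1

0x1c9ebf8b8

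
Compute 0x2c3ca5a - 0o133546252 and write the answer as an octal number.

0o125176660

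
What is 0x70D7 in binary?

0b111000011010111

Expand each hex digit to 4 bits: 7=0111 0=0000 D=1101 7=0111.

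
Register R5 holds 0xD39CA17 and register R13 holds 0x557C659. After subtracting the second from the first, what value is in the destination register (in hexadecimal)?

Subtract column by column in base 16:
  7-9 → E (borrow)
  1-5-1 → B (borrow)
  A-6-1 → 3
  C-C → 0
  9-7 → 2
  3-5 → E (borrow)
  D-5-1 → 7

0x7E203BE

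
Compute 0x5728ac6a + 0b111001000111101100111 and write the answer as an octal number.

0o12721235721

0x5728ac6a = 0o12712126152 in octal.
0b111001000111101100111 = 0o7107547 in octal.
Add column by column in base 8, right to left:
  2+7 = 1 carry 1
  5+4+1 = 2 carry 1
  1+5+1 = 7
  6+7 = 5 carry 1
  2+0+1 = 3
  1+1 = 2
  2+7 = 1 carry 1
  1+0+1 = 2
  7+0 = 7
  2+0 = 2
  1+0 = 1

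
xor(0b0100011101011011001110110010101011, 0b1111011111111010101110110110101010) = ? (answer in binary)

0b1011000010100001100000000100000001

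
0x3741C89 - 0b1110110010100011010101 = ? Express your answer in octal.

0o316171664

0x3741C89 = 0o335016211 in octal.
0b1110110010100011010101 = 0o16624325 in octal.
Subtract column by column in base 8:
  1-5 → 4 (borrow)
  1-2-1 → 6 (borrow)
  2-3-1 → 6 (borrow)
  6-4-1 → 1
  1-2 → 7 (borrow)
  0-6-1 → 1 (borrow)
  5-6-1 → 6 (borrow)
  3-1-1 → 1
  3-0 → 3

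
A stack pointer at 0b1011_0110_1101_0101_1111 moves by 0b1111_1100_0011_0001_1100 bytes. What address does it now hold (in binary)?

0b110110011000001111011

Add column by column in base 2, right to left:
  1+0 = 1
  1+0 = 1
  1+1 = 0 carry 1
  1+1+1 = 1 carry 1
  1+1+1 = 1 carry 1
  0+0+1 = 1
  1+0 = 1
  0+0 = 0
  1+1 = 0 carry 1
  0+1+1 = 0 carry 1
  1+0+1 = 0 carry 1
  1+0+1 = 0 carry 1
  0+0+1 = 1
  1+0 = 1
  1+1 = 0 carry 1
  0+1+1 = 0 carry 1
  1+1+1 = 1 carry 1
  1+1+1 = 1 carry 1
  0+1+1 = 0 carry 1
  1+1+1 = 1 carry 1
  final carry 1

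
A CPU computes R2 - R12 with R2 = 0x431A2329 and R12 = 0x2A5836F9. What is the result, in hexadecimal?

0x18C1EC30

Subtract column by column in base 16:
  9-9 → 0
  2-F → 3 (borrow)
  3-6-1 → C (borrow)
  2-3-1 → E (borrow)
  A-8-1 → 1
  1-5 → C (borrow)
  3-A-1 → 8 (borrow)
  4-2-1 → 1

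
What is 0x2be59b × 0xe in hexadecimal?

0x2668e7a

Multiply each base-16 digit by 14, carrying:
  b×14 = 154 → write a carry 9
  9×14+9 = 135 → write 7 carry 8
  5×14+8 = 78 → write e carry 4
  e×14+4 = 200 → write 8 carry 12
  b×14+12 = 166 → write 6 carry 10
  2×14+10 = 38 → write 6 carry 2
  remaining carry: 2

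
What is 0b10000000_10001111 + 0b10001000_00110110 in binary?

Add column by column in base 2, right to left:
  1+0 = 1
  1+1 = 0 carry 1
  1+1+1 = 1 carry 1
  1+0+1 = 0 carry 1
  0+1+1 = 0 carry 1
  0+1+1 = 0 carry 1
  0+0+1 = 1
  1+0 = 1
  0+0 = 0
  0+0 = 0
  0+0 = 0
  0+1 = 1
  0+0 = 0
  0+0 = 0
  0+0 = 0
  1+1 = 0 carry 1
  final carry 1

0b10000100011000101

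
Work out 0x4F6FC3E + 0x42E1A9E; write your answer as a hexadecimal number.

Add column by column in base 16, right to left:
  E+E = C carry 1
  3+9+1 = D
  C+A = 6 carry 1
  F+1+1 = 1 carry 1
  6+E+1 = 5 carry 1
  F+2+1 = 2 carry 1
  4+4+1 = 9

0x92516DC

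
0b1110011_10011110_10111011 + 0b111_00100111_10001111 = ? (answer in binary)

Add column by column in base 2, right to left:
  1+1 = 0 carry 1
  1+1+1 = 1 carry 1
  0+1+1 = 0 carry 1
  1+1+1 = 1 carry 1
  1+0+1 = 0 carry 1
  1+0+1 = 0 carry 1
  0+0+1 = 1
  1+1 = 0 carry 1
  0+1+1 = 0 carry 1
  1+1+1 = 1 carry 1
  1+1+1 = 1 carry 1
  1+0+1 = 0 carry 1
  1+0+1 = 0 carry 1
  0+1+1 = 0 carry 1
  0+0+1 = 1
  1+0 = 1
  1+1 = 0 carry 1
  1+1+1 = 1 carry 1
  0+1+1 = 0 carry 1
  0+0+1 = 1
  1+0 = 1
  1+0 = 1
  1+0 = 1

0b11110101100011001001010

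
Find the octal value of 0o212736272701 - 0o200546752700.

Subtract column by column in base 8:
  1-0 → 1
  0-0 → 0
  7-7 → 0
  2-2 → 0
  7-5 → 2
  2-7 → 3 (borrow)
  6-6-1 → 7 (borrow)
  3-4-1 → 6 (borrow)
  7-5-1 → 1
  2-0 → 2
  1-0 → 1
  2-2 → 0

0o12167320001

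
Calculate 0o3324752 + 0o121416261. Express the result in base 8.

0o124743233

Add column by column in base 8, right to left:
  2+1 = 3
  5+6 = 3 carry 1
  7+2+1 = 2 carry 1
  4+6+1 = 3 carry 1
  2+1+1 = 4
  3+4 = 7
  3+1 = 4
  0+2 = 2
  0+1 = 1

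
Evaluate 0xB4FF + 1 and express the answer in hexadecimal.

0xB500

The trailing 2 digits are F (max in base 16), so adding 1 cascades: they roll to 0 and the next digit up increments.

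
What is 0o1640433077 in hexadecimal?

Each octal digit is 3 bits: 1=001 6=110 4=100 0=000 4=100 3=011 3=011 0=000 7=111 7=111.
Group the bits into nibbles: 1110 1000 0010 0011 0110 0011 1111 → E82363F.

0xE82363F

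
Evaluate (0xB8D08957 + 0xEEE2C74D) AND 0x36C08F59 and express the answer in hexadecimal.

Add column by column in base 16, right to left:
  7+D = 4 carry 1
  5+4+1 = A
  9+7 = 0 carry 1
  8+C+1 = 5 carry 1
  0+2+1 = 3
  D+E = B carry 1
  8+E+1 = 7 carry 1
  B+E+1 = A carry 1
  final carry 1
Sum = 0x1A7B350A4; now AND with 0x36C08F59:
  1&0=0, A&3=2, 7&6=6, B&C=8, 3&0=0, 5&8=0, 0&F=0, A&5=0, 4&9=0

0x26800000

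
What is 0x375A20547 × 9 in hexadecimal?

0x1F22B22F7F

Multiply each base-16 digit by 9, carrying:
  7×9 = 63 → write F carry 3
  4×9+3 = 39 → write 7 carry 2
  5×9+2 = 47 → write F carry 2
  0×9+2 = 2 → write 2
  2×9 = 18 → write 2 carry 1
  A×9+1 = 91 → write B carry 5
  5×9+5 = 50 → write 2 carry 3
  7×9+3 = 66 → write 2 carry 4
  3×9+4 = 31 → write F carry 1
  remaining carry: 1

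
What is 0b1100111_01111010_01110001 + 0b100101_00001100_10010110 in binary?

0b100011001000011100000111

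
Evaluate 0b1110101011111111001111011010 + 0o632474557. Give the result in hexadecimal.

0x151A6D49

0b1110101011111111001111011010 = 0xEAFF3DA in hexadecimal.
0o632474557 = 0x66A796F in hexadecimal.
Add column by column in base 16, right to left:
  A+F = 9 carry 1
  D+6+1 = 4 carry 1
  3+9+1 = D
  F+7 = 6 carry 1
  F+A+1 = A carry 1
  A+6+1 = 1 carry 1
  E+6+1 = 5 carry 1
  final carry 1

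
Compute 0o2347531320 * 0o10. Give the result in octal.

Multiply each base-8 digit by 8, carrying:
  0×8 = 0 → write 0
  2×8 = 16 → write 0 carry 2
  3×8+2 = 26 → write 2 carry 3
  1×8+3 = 11 → write 3 carry 1
  3×8+1 = 25 → write 1 carry 3
  5×8+3 = 43 → write 3 carry 5
  7×8+5 = 61 → write 5 carry 7
  4×8+7 = 39 → write 7 carry 4
  3×8+4 = 28 → write 4 carry 3
  2×8+3 = 19 → write 3 carry 2
  remaining carry: 2

0o23475313200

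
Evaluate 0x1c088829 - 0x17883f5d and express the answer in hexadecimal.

0x48048cc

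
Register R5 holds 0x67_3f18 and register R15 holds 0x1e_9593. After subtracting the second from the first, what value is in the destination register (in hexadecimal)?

Subtract column by column in base 16:
  8-3 → 5
  1-9 → 8 (borrow)
  f-5-1 → 9
  3-9 → a (borrow)
  7-e-1 → 8 (borrow)
  6-1-1 → 4

0x48a985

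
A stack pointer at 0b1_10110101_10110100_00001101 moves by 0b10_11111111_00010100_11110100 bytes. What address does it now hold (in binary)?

0b100101101001100100100000001

Add column by column in base 2, right to left:
  1+0 = 1
  0+0 = 0
  1+1 = 0 carry 1
  1+0+1 = 0 carry 1
  0+1+1 = 0 carry 1
  0+1+1 = 0 carry 1
  0+1+1 = 0 carry 1
  0+1+1 = 0 carry 1
  0+0+1 = 1
  0+0 = 0
  1+1 = 0 carry 1
  0+0+1 = 1
  1+1 = 0 carry 1
  1+0+1 = 0 carry 1
  0+0+1 = 1
  1+0 = 1
  1+1 = 0 carry 1
  0+1+1 = 0 carry 1
  1+1+1 = 1 carry 1
  0+1+1 = 0 carry 1
  1+1+1 = 1 carry 1
  1+1+1 = 1 carry 1
  0+1+1 = 0 carry 1
  1+1+1 = 1 carry 1
  1+0+1 = 0 carry 1
  0+1+1 = 0 carry 1
  final carry 1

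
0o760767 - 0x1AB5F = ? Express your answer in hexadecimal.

0x23698

0o760767 = 0x3E1F7 in hexadecimal.
Subtract column by column in base 16:
  7-F → 8 (borrow)
  F-5-1 → 9
  1-B → 6 (borrow)
  E-A-1 → 3
  3-1 → 2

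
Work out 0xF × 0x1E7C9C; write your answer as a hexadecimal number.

Multiply each base-16 digit by 15, carrying:
  C×15 = 180 → write 4 carry 11
  9×15+11 = 146 → write 2 carry 9
  C×15+9 = 189 → write D carry 11
  7×15+11 = 116 → write 4 carry 7
  E×15+7 = 217 → write 9 carry 13
  1×15+13 = 28 → write C carry 1
  remaining carry: 1

0x1C94D24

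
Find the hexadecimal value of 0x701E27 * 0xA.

Multiply each base-16 digit by 10, carrying:
  7×10 = 70 → write 6 carry 4
  2×10+4 = 24 → write 8 carry 1
  E×10+1 = 141 → write D carry 8
  1×10+8 = 18 → write 2 carry 1
  0×10+1 = 1 → write 1
  7×10 = 70 → write 6 carry 4
  remaining carry: 4

0x4612D86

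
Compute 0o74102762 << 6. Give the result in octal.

Shifting left by 6 bits = 2 oct digits: append 2 zeros.

0o7410276200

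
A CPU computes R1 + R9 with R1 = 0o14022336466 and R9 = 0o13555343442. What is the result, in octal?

0o27577702130

Add column by column in base 8, right to left:
  6+2 = 0 carry 1
  6+4+1 = 3 carry 1
  4+4+1 = 1 carry 1
  6+3+1 = 2 carry 1
  3+4+1 = 0 carry 1
  3+3+1 = 7
  2+5 = 7
  2+5 = 7
  0+5 = 5
  4+3 = 7
  1+1 = 2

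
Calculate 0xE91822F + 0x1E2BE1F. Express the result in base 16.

0x1074404E

Add column by column in base 16, right to left:
  F+F = E carry 1
  2+1+1 = 4
  2+E = 0 carry 1
  8+B+1 = 4 carry 1
  1+2+1 = 4
  9+E = 7 carry 1
  E+1+1 = 0 carry 1
  final carry 1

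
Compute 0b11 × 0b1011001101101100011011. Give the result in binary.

0b100001101001000101010001

Multiply each base-2 digit by 3, carrying:
  1×3 = 3 → write 1 carry 1
  1×3+1 = 4 → write 0 carry 2
  0×3+2 = 2 → write 0 carry 1
  1×3+1 = 4 → write 0 carry 2
  1×3+2 = 5 → write 1 carry 2
  0×3+2 = 2 → write 0 carry 1
  0×3+1 = 1 → write 1
  0×3 = 0 → write 0
  1×3 = 3 → write 1 carry 1
  1×3+1 = 4 → write 0 carry 2
  0×3+2 = 2 → write 0 carry 1
  1×3+1 = 4 → write 0 carry 2
  1×3+2 = 5 → write 1 carry 2
  0×3+2 = 2 → write 0 carry 1
  1×3+1 = 4 → write 0 carry 2
  1×3+2 = 5 → write 1 carry 2
  0×3+2 = 2 → write 0 carry 1
  0×3+1 = 1 → write 1
  1×3 = 3 → write 1 carry 1
  1×3+1 = 4 → write 0 carry 2
  0×3+2 = 2 → write 0 carry 1
  1×3+1 = 4 → write 0 carry 2
  remaining carry: 10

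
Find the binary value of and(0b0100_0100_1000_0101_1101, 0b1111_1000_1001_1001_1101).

0b01000000100000011101

AND bit by bit (1 only where both bits are 1):
  01000100100001011101
& 11111000100110011101
= 01000000100000011101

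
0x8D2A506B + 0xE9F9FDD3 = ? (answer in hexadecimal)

0x177244E3E

Add column by column in base 16, right to left:
  B+3 = E
  6+D = 3 carry 1
  0+D+1 = E
  5+F = 4 carry 1
  A+9+1 = 4 carry 1
  2+F+1 = 2 carry 1
  D+9+1 = 7 carry 1
  8+E+1 = 7 carry 1
  final carry 1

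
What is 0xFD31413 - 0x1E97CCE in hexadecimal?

Subtract column by column in base 16:
  3-E → 5 (borrow)
  1-C-1 → 4 (borrow)
  4-C-1 → 7 (borrow)
  1-7-1 → 9 (borrow)
  3-9-1 → 9 (borrow)
  D-E-1 → E (borrow)
  F-1-1 → D

0xDE99745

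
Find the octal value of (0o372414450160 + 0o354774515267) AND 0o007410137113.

0o7410125003

Add column by column in base 8, right to left:
  0+7 = 7
  6+6 = 4 carry 1
  1+2+1 = 4
  0+5 = 5
  5+1 = 6
  4+5 = 1 carry 1
  4+4+1 = 1 carry 1
  1+7+1 = 1 carry 1
  4+7+1 = 4 carry 1
  2+4+1 = 7
  7+5 = 4 carry 1
  3+3+1 = 7
Sum = 0o747411165447; now AND with 0o007410137113:
  7&0=0, 4&0=0, 7&7=7, 4&4=4, 1&1=1, 1&0=0, 1&1=1, 6&3=2, 5&7=5, 4&1=0, 4&1=0, 7&3=3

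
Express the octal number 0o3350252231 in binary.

0b11011101000010101010010011001

Each octal digit is 3 bits: 3=011 3=011 5=101 0=000 2=010 5=101 2=010 2=010 3=011 1=001.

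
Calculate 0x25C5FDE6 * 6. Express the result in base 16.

Multiply each base-16 digit by 6, carrying:
  6×6 = 36 → write 4 carry 2
  E×6+2 = 86 → write 6 carry 5
  D×6+5 = 83 → write 3 carry 5
  F×6+5 = 95 → write F carry 5
  5×6+5 = 35 → write 3 carry 2
  C×6+2 = 74 → write A carry 4
  5×6+4 = 34 → write 2 carry 2
  2×6+2 = 14 → write E

0xE2A3F364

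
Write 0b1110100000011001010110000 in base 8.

Group the bits in threes: 001 110 100 000 011 001 010 110 000 → 164031260.

0o164031260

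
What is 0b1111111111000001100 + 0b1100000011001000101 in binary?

0b11100000010001010001

Add column by column in base 2, right to left:
  0+1 = 1
  0+0 = 0
  1+1 = 0 carry 1
  1+0+1 = 0 carry 1
  0+0+1 = 1
  0+0 = 0
  0+1 = 1
  0+0 = 0
  0+0 = 0
  1+1 = 0 carry 1
  1+1+1 = 1 carry 1
  1+0+1 = 0 carry 1
  1+0+1 = 0 carry 1
  1+0+1 = 0 carry 1
  1+0+1 = 0 carry 1
  1+0+1 = 0 carry 1
  1+0+1 = 0 carry 1
  1+1+1 = 1 carry 1
  1+1+1 = 1 carry 1
  final carry 1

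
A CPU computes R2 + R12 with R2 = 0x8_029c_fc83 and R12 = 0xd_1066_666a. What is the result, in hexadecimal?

Add column by column in base 16, right to left:
  3+a = d
  8+6 = e
  c+6 = 2 carry 1
  f+6+1 = 6 carry 1
  c+6+1 = 3 carry 1
  9+6+1 = 0 carry 1
  2+0+1 = 3
  0+1 = 1
  8+d = 5 carry 1
  final carry 1

0x15130362ed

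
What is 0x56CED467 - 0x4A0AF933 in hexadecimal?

Subtract column by column in base 16:
  7-3 → 4
  6-3 → 3
  4-9 → B (borrow)
  D-F-1 → D (borrow)
  E-A-1 → 3
  C-0 → C
  6-A → C (borrow)
  5-4-1 → 0

0xCC3DB34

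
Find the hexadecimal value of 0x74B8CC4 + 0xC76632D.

0x13C1EFF1

Add column by column in base 16, right to left:
  4+D = 1 carry 1
  C+2+1 = F
  C+3 = F
  8+6 = E
  B+6 = 1 carry 1
  4+7+1 = C
  7+C = 3 carry 1
  final carry 1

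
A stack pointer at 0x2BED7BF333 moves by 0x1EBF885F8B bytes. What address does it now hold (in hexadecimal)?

0x4AAD0452BE

Add column by column in base 16, right to left:
  3+B = E
  3+8 = B
  3+F = 2 carry 1
  F+5+1 = 5 carry 1
  B+8+1 = 4 carry 1
  7+8+1 = 0 carry 1
  D+F+1 = D carry 1
  E+B+1 = A carry 1
  B+E+1 = A carry 1
  2+1+1 = 4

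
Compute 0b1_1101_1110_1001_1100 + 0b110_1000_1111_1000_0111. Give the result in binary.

0b10000110111000100011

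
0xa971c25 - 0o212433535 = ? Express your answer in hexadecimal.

0x86ce4c8

0o212433535 = 0x22a375d in hexadecimal.
Subtract column by column in base 16:
  5-d → 8 (borrow)
  2-5-1 → c (borrow)
  c-7-1 → 4
  1-3 → e (borrow)
  7-a-1 → c (borrow)
  9-2-1 → 6
  a-2 → 8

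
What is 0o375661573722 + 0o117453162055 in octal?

0o515334755777

Add column by column in base 8, right to left:
  2+5 = 7
  2+5 = 7
  7+0 = 7
  3+2 = 5
  7+6 = 5 carry 1
  5+1+1 = 7
  1+3 = 4
  6+5 = 3 carry 1
  6+4+1 = 3 carry 1
  5+7+1 = 5 carry 1
  7+1+1 = 1 carry 1
  3+1+1 = 5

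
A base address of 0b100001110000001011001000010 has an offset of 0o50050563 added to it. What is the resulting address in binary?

0b100110110000110011110110101

0o50050563 = 0b101000000101000101110011 in binary.
Add column by column in base 2, right to left:
  0+1 = 1
  1+1 = 0 carry 1
  0+0+1 = 1
  0+0 = 0
  0+1 = 1
  0+1 = 1
  1+1 = 0 carry 1
  0+0+1 = 1
  0+1 = 1
  1+0 = 1
  1+0 = 1
  0+0 = 0
  1+1 = 0 carry 1
  0+0+1 = 1
  0+1 = 1
  0+0 = 0
  0+0 = 0
  0+0 = 0
  0+0 = 0
  1+0 = 1
  1+0 = 1
  1+1 = 0 carry 1
  0+0+1 = 1
  0+1 = 1
  0+0 = 0
  0+0 = 0
  1+0 = 1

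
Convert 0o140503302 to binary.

0b1100000101000011011000010

Each octal digit is 3 bits: 1=001 4=100 0=000 5=101 0=000 3=011 3=011 0=000 2=010.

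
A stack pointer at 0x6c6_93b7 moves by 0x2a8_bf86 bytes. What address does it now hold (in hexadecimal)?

Add column by column in base 16, right to left:
  7+6 = d
  b+8 = 3 carry 1
  3+f+1 = 3 carry 1
  9+b+1 = 5 carry 1
  6+8+1 = f
  c+a = 6 carry 1
  6+2+1 = 9

0x96f533d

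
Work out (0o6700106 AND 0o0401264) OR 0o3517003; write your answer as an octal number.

0o3517007

0o6700106 AND 0o0401264 = 0o0400004.
Then OR with 0o3517003.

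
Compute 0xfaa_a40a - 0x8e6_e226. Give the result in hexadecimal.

Subtract column by column in base 16:
  a-6 → 4
  0-2 → e (borrow)
  4-2-1 → 1
  a-e → c (borrow)
  a-6-1 → 3
  a-e → c (borrow)
  f-8-1 → 6

0x6c3c1e4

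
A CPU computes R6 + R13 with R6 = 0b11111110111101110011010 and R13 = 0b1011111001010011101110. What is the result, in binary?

Add column by column in base 2, right to left:
  0+0 = 0
  1+1 = 0 carry 1
  0+1+1 = 0 carry 1
  1+1+1 = 1 carry 1
  1+0+1 = 0 carry 1
  0+1+1 = 0 carry 1
  0+1+1 = 0 carry 1
  1+1+1 = 1 carry 1
  1+0+1 = 0 carry 1
  1+0+1 = 0 carry 1
  0+1+1 = 0 carry 1
  1+0+1 = 0 carry 1
  1+1+1 = 1 carry 1
  1+0+1 = 0 carry 1
  1+0+1 = 0 carry 1
  0+1+1 = 0 carry 1
  1+1+1 = 1 carry 1
  1+1+1 = 1 carry 1
  1+1+1 = 1 carry 1
  1+1+1 = 1 carry 1
  1+0+1 = 0 carry 1
  1+1+1 = 1 carry 1
  1+0+1 = 0 carry 1
  final carry 1

0b101011110001000010001000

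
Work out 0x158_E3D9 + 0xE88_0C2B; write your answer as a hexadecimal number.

0xFE0F004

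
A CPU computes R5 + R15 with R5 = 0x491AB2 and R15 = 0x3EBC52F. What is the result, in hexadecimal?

0x434DFE1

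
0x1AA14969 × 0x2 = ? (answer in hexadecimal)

0x354292D2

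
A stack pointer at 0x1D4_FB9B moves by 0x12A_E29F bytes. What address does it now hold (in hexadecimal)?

0x2FFDE3A

Add column by column in base 16, right to left:
  B+F = A carry 1
  9+9+1 = 3 carry 1
  B+2+1 = E
  F+E = D carry 1
  4+A+1 = F
  D+2 = F
  1+1 = 2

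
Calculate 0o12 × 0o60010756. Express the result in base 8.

Multiply each base-8 digit by 10, carrying:
  6×10 = 60 → write 4 carry 7
  5×10+7 = 57 → write 1 carry 7
  7×10+7 = 77 → write 5 carry 9
  0×10+9 = 9 → write 1 carry 1
  1×10+1 = 11 → write 3 carry 1
  0×10+1 = 1 → write 1
  0×10 = 0 → write 0
  6×10 = 60 → write 4 carry 7
  remaining carry: 7

0o740131514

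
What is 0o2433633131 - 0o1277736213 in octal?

Subtract column by column in base 8:
  1-3 → 6 (borrow)
  3-1-1 → 1
  1-2 → 7 (borrow)
  3-6-1 → 4 (borrow)
  3-3-1 → 7 (borrow)
  6-7-1 → 6 (borrow)
  3-7-1 → 3 (borrow)
  3-7-1 → 3 (borrow)
  4-2-1 → 1
  2-1 → 1

0o1133674716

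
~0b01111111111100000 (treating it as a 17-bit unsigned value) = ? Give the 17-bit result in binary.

0b10000000000011111

Invert each bit: 01111111111100000 → 10000000000011111.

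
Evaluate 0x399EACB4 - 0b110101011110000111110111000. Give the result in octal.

0x399EACB4 = 0o7147526264 in octal.
0b110101011110000111110111000 = 0o653607670 in octal.
Subtract column by column in base 8:
  4-0 → 4
  6-7 → 7 (borrow)
  2-6-1 → 3 (borrow)
  6-7-1 → 6 (borrow)
  2-0-1 → 1
  5-6 → 7 (borrow)
  7-3-1 → 3
  4-5 → 7 (borrow)
  1-6-1 → 2 (borrow)
  7-0-1 → 6

0o6273716374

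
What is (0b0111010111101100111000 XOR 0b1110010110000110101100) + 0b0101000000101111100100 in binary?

0b1110000010011001111000

First 0b0111010111101100111000 XOR 0b1110010110000110101100 = 0b1001000001101010010100.
Add column by column in base 2, right to left:
  0+0 = 0
  0+0 = 0
  1+1 = 0 carry 1
  0+0+1 = 1
  1+0 = 1
  0+1 = 1
  0+1 = 1
  1+1 = 0 carry 1
  0+1+1 = 0 carry 1
  1+1+1 = 1 carry 1
  0+0+1 = 1
  1+1 = 0 carry 1
  1+0+1 = 0 carry 1
  0+0+1 = 1
  0+0 = 0
  0+0 = 0
  0+0 = 0
  0+0 = 0
  1+1 = 0 carry 1
  0+0+1 = 1
  0+1 = 1
  1+0 = 1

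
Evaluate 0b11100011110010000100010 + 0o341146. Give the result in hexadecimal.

0b11100011110010000100010 = 0x71E422 in hexadecimal.
0o341146 = 0x1C266 in hexadecimal.
Add column by column in base 16, right to left:
  2+6 = 8
  2+6 = 8
  4+2 = 6
  E+C = A carry 1
  1+1+1 = 3
  7+0 = 7

0x73A688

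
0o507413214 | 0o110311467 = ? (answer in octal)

0o517713677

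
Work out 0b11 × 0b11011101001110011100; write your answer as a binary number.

0b1010010111101011010100

Multiply each base-2 digit by 3, carrying:
  0×3 = 0 → write 0
  0×3 = 0 → write 0
  1×3 = 3 → write 1 carry 1
  1×3+1 = 4 → write 0 carry 2
  1×3+2 = 5 → write 1 carry 2
  0×3+2 = 2 → write 0 carry 1
  0×3+1 = 1 → write 1
  1×3 = 3 → write 1 carry 1
  1×3+1 = 4 → write 0 carry 2
  1×3+2 = 5 → write 1 carry 2
  0×3+2 = 2 → write 0 carry 1
  0×3+1 = 1 → write 1
  1×3 = 3 → write 1 carry 1
  0×3+1 = 1 → write 1
  1×3 = 3 → write 1 carry 1
  1×3+1 = 4 → write 0 carry 2
  1×3+2 = 5 → write 1 carry 2
  0×3+2 = 2 → write 0 carry 1
  1×3+1 = 4 → write 0 carry 2
  1×3+2 = 5 → write 1 carry 2
  remaining carry: 10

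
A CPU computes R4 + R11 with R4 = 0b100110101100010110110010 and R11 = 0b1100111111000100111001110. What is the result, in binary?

0b10001110100100111110000000

Add column by column in base 2, right to left:
  0+0 = 0
  1+1 = 0 carry 1
  0+1+1 = 0 carry 1
  0+1+1 = 0 carry 1
  1+0+1 = 0 carry 1
  1+0+1 = 0 carry 1
  0+1+1 = 0 carry 1
  1+1+1 = 1 carry 1
  1+1+1 = 1 carry 1
  0+0+1 = 1
  1+0 = 1
  0+1 = 1
  0+0 = 0
  0+0 = 0
  1+0 = 1
  1+1 = 0 carry 1
  0+1+1 = 0 carry 1
  1+1+1 = 1 carry 1
  0+1+1 = 0 carry 1
  1+1+1 = 1 carry 1
  1+1+1 = 1 carry 1
  0+0+1 = 1
  0+0 = 0
  1+1 = 0 carry 1
  0+1+1 = 0 carry 1
  final carry 1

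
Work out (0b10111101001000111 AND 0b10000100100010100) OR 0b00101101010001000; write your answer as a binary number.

0b10101101010001100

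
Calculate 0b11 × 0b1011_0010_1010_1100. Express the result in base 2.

0b100001100000000100

Multiply each base-2 digit by 3, carrying:
  0×3 = 0 → write 0
  0×3 = 0 → write 0
  1×3 = 3 → write 1 carry 1
  1×3+1 = 4 → write 0 carry 2
  0×3+2 = 2 → write 0 carry 1
  1×3+1 = 4 → write 0 carry 2
  0×3+2 = 2 → write 0 carry 1
  1×3+1 = 4 → write 0 carry 2
  0×3+2 = 2 → write 0 carry 1
  1×3+1 = 4 → write 0 carry 2
  0×3+2 = 2 → write 0 carry 1
  0×3+1 = 1 → write 1
  1×3 = 3 → write 1 carry 1
  1×3+1 = 4 → write 0 carry 2
  0×3+2 = 2 → write 0 carry 1
  1×3+1 = 4 → write 0 carry 2
  remaining carry: 10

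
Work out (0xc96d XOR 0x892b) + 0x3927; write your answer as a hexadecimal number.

First 0xc96d XOR 0x892b = 0x4046.
Add column by column in base 16, right to left:
  6+7 = d
  4+2 = 6
  0+9 = 9
  4+3 = 7

0x796d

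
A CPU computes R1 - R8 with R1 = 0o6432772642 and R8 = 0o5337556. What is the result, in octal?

0o6425433064

Subtract column by column in base 8:
  2-6 → 4 (borrow)
  4-5-1 → 6 (borrow)
  6-5-1 → 0
  2-7 → 3 (borrow)
  7-3-1 → 3
  7-3 → 4
  2-5 → 5 (borrow)
  3-0-1 → 2
  4-0 → 4
  6-0 → 6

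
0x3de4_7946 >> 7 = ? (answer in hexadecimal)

0x7bc8f2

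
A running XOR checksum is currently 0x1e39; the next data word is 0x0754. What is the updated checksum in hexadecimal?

0x196d

XOR each hex digit independently (no carries):
  1^0=1, e^7=9, 3^5=6, 9^4=d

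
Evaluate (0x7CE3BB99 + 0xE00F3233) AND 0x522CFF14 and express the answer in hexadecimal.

0x5020ED04

Add column by column in base 16, right to left:
  9+3 = C
  9+3 = C
  B+2 = D
  B+3 = E
  3+F = 2 carry 1
  E+0+1 = F
  C+0 = C
  7+E = 5 carry 1
  final carry 1
Sum = 0x15CF2EDCC; now AND with 0x522CFF14:
  1&0=0, 5&5=5, C&2=0, F&2=2, 2&C=0, E&F=E, D&F=D, C&1=0, C&4=4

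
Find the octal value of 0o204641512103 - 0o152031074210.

Subtract column by column in base 8:
  3-0 → 3
  0-1 → 7 (borrow)
  1-2-1 → 6 (borrow)
  2-4-1 → 5 (borrow)
  1-7-1 → 1 (borrow)
  5-0-1 → 4
  1-1 → 0
  4-3 → 1
  6-0 → 6
  4-2 → 2
  0-5 → 3 (borrow)
  2-1-1 → 0

0o32610415673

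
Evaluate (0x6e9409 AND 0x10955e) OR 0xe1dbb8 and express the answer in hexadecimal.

0xe1dfb8

0x6e9409 AND 0x10955e = 0x009408.
Then OR with 0xe1dbb8.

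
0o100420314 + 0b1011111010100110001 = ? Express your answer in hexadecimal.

0x10815FD

0o100420314 = 0x10220CC in hexadecimal.
0b1011111010100110001 = 0x5F531 in hexadecimal.
Add column by column in base 16, right to left:
  C+1 = D
  C+3 = F
  0+5 = 5
  2+F = 1 carry 1
  2+5+1 = 8
  0+0 = 0
  1+0 = 1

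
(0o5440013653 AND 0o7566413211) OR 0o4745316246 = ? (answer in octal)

0o5440013653 AND 0o7566413211 = 0o5440013211.
Then OR with 0o4745316246.

0o5745317257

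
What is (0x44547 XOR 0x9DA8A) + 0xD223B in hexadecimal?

0x1AC208

First 0x44547 XOR 0x9DA8A = 0xD9FCD.
Add column by column in base 16, right to left:
  D+B = 8 carry 1
  C+3+1 = 0 carry 1
  F+2+1 = 2 carry 1
  9+2+1 = C
  D+D = A carry 1
  final carry 1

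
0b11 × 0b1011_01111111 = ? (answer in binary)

0b10001001111101

Multiply each base-2 digit by 3, carrying:
  1×3 = 3 → write 1 carry 1
  1×3+1 = 4 → write 0 carry 2
  1×3+2 = 5 → write 1 carry 2
  1×3+2 = 5 → write 1 carry 2
  1×3+2 = 5 → write 1 carry 2
  1×3+2 = 5 → write 1 carry 2
  1×3+2 = 5 → write 1 carry 2
  0×3+2 = 2 → write 0 carry 1
  1×3+1 = 4 → write 0 carry 2
  1×3+2 = 5 → write 1 carry 2
  0×3+2 = 2 → write 0 carry 1
  1×3+1 = 4 → write 0 carry 2
  remaining carry: 10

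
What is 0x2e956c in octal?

0o13512554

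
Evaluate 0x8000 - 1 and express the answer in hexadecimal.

0x7FFF

The trailing 3 digits are 0, so subtracting 1 borrows through: they become F and the next digit up decrements.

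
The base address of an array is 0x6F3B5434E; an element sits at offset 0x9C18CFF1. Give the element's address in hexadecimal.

0x78FCE133F

Add column by column in base 16, right to left:
  E+1 = F
  4+F = 3 carry 1
  3+F+1 = 3 carry 1
  4+C+1 = 1 carry 1
  5+8+1 = E
  B+1 = C
  3+C = F
  F+9 = 8 carry 1
  6+0+1 = 7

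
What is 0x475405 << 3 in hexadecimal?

3 bits is not a whole number of base-16 digits; in binary: 10001110101010000000101 << 3 = 10001110101010000000101000.

0x23AA028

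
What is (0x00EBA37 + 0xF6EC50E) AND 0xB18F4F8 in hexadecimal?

Add column by column in base 16, right to left:
  7+E = 5 carry 1
  3+0+1 = 4
  A+5 = F
  B+C = 7 carry 1
  E+E+1 = D carry 1
  0+6+1 = 7
  0+F = F
Sum = 0xF7D7F45; now AND with 0xB18F4F8:
  F&B=B, 7&1=1, D&8=8, 7&F=7, F&4=4, 4&F=4, 5&8=0

0xB187440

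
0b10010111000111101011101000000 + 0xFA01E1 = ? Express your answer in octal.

0b10010111000111101011101000000 = 0o2270753500 in octal.
0xFA01E1 = 0o76400741 in octal.
Add column by column in base 8, right to left:
  0+1 = 1
  0+4 = 4
  5+7 = 4 carry 1
  3+0+1 = 4
  5+0 = 5
  7+4 = 3 carry 1
  0+6+1 = 7
  7+7 = 6 carry 1
  2+0+1 = 3
  2+0 = 2

0o2367354441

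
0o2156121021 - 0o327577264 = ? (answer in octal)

Subtract column by column in base 8:
  1-4 → 5 (borrow)
  2-6-1 → 3 (borrow)
  0-2-1 → 5 (borrow)
  1-7-1 → 1 (borrow)
  2-7-1 → 2 (borrow)
  1-5-1 → 3 (borrow)
  6-7-1 → 6 (borrow)
  5-2-1 → 2
  1-3 → 6 (borrow)
  2-0-1 → 1

0o1626321535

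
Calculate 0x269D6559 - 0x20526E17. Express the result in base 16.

Subtract column by column in base 16:
  9-7 → 2
  5-1 → 4
  5-E → 7 (borrow)
  6-6-1 → F (borrow)
  D-2-1 → A
  9-5 → 4
  6-0 → 6
  2-2 → 0

0x64AF742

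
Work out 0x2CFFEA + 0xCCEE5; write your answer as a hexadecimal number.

Add column by column in base 16, right to left:
  A+5 = F
  E+E = C carry 1
  F+E+1 = E carry 1
  F+C+1 = C carry 1
  C+C+1 = 9 carry 1
  2+0+1 = 3

0x39CECF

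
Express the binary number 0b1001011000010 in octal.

Group the bits in threes: 001 001 011 000 010 → 11302.

0o11302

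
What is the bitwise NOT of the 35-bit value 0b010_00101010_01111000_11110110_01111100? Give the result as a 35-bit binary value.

0b10111010101100001110000100110000011

Invert each bit: 01000101010011110001111011001111100 → 10111010101100001110000100110000011.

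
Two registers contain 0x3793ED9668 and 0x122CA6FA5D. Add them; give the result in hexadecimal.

0x49C09490C5

Add column by column in base 16, right to left:
  8+D = 5 carry 1
  6+5+1 = C
  6+A = 0 carry 1
  9+F+1 = 9 carry 1
  D+6+1 = 4 carry 1
  E+A+1 = 9 carry 1
  3+C+1 = 0 carry 1
  9+2+1 = C
  7+2 = 9
  3+1 = 4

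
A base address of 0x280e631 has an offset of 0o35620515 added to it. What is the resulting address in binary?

0x280e631 = 0b10100000001110011000110001 in binary.
0o35620515 = 0b11101110010000101001101 in binary.
Add column by column in base 2, right to left:
  1+1 = 0 carry 1
  0+0+1 = 1
  0+1 = 1
  0+1 = 1
  1+0 = 1
  1+0 = 1
  0+1 = 1
  0+0 = 0
  0+1 = 1
  1+0 = 1
  1+0 = 1
  0+0 = 0
  0+0 = 0
  1+1 = 0 carry 1
  1+0+1 = 0 carry 1
  1+0+1 = 0 carry 1
  0+1+1 = 0 carry 1
  0+1+1 = 0 carry 1
  0+1+1 = 0 carry 1
  0+0+1 = 1
  0+1 = 1
  0+1 = 1
  0+1 = 1
  1+0 = 1
  0+0 = 0
  1+0 = 1

0b10111110000000011101111110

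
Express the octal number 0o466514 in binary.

Each octal digit is 3 bits: 4=100 6=110 6=110 5=101 1=001 4=100.

0b100110110101001100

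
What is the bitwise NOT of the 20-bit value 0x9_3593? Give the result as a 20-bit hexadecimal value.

0x6ca6c

Each hex digit d becomes f−d:
  9→6, 3→c, 5→a, 9→6, 3→c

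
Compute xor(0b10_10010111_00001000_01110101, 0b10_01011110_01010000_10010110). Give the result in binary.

0b00110010010101100011100011

XOR bit by bit (1 where the bits differ):
  10100101110000100001110101
^ 10010111100101000010010110
= 00110010010101100011100011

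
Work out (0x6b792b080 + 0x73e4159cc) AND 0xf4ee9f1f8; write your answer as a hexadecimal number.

0xd44c00048

Add column by column in base 16, right to left:
  0+c = c
  8+c = 4 carry 1
  0+9+1 = a
  b+5 = 0 carry 1
  2+1+1 = 4
  9+4 = d
  7+e = 5 carry 1
  b+3+1 = f
  6+7 = d
Sum = 0xdf5d40a4c; now AND with 0xf4ee9f1f8:
  d&f=d, f&4=4, 5&e=4, d&e=c, 4&9=0, 0&f=0, a&1=0, 4&f=4, c&8=8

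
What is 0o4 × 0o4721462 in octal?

0o23506310

Multiply each base-8 digit by 4, carrying:
  2×4 = 8 → write 0 carry 1
  6×4+1 = 25 → write 1 carry 3
  4×4+3 = 19 → write 3 carry 2
  1×4+2 = 6 → write 6
  2×4 = 8 → write 0 carry 1
  7×4+1 = 29 → write 5 carry 3
  4×4+3 = 19 → write 3 carry 2
  remaining carry: 2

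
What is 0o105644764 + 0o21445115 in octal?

0o127312101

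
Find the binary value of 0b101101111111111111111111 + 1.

0b101110000000000000000000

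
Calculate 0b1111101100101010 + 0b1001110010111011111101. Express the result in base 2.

Add column by column in base 2, right to left:
  0+1 = 1
  1+0 = 1
  0+1 = 1
  1+1 = 0 carry 1
  0+1+1 = 0 carry 1
  1+1+1 = 1 carry 1
  0+1+1 = 0 carry 1
  0+1+1 = 0 carry 1
  1+0+1 = 0 carry 1
  1+1+1 = 1 carry 1
  0+1+1 = 0 carry 1
  1+1+1 = 1 carry 1
  1+0+1 = 0 carry 1
  1+1+1 = 1 carry 1
  1+0+1 = 0 carry 1
  1+0+1 = 0 carry 1
  0+1+1 = 0 carry 1
  0+1+1 = 0 carry 1
  0+1+1 = 0 carry 1
  0+0+1 = 1
  0+0 = 0
  0+1 = 1

0b1010000010101000100111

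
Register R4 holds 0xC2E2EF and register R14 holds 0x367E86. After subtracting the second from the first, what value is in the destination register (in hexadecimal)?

0x8C6469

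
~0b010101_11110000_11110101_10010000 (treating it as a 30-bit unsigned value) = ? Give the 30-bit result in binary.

0b101010000011110000101001101111

Invert each bit: 010101111100001111010110010000 → 101010000011110000101001101111.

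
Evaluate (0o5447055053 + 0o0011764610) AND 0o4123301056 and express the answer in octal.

Add column by column in base 8, right to left:
  3+0 = 3
  5+1 = 6
  0+6 = 6
  5+4 = 1 carry 1
  5+6+1 = 4 carry 1
  0+7+1 = 0 carry 1
  7+1+1 = 1 carry 1
  4+1+1 = 6
  4+0 = 4
  5+0 = 5
Sum = 0o5461041663; now AND with 0o4123301056:
  5&4=4, 4&1=0, 6&2=2, 1&3=1, 0&3=0, 4&0=0, 1&1=1, 6&0=0, 6&5=4, 3&6=2

0o4021001042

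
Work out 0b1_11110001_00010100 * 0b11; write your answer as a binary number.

Multiply each base-2 digit by 3, carrying:
  0×3 = 0 → write 0
  0×3 = 0 → write 0
  1×3 = 3 → write 1 carry 1
  0×3+1 = 1 → write 1
  1×3 = 3 → write 1 carry 1
  0×3+1 = 1 → write 1
  0×3 = 0 → write 0
  0×3 = 0 → write 0
  1×3 = 3 → write 1 carry 1
  0×3+1 = 1 → write 1
  0×3 = 0 → write 0
  0×3 = 0 → write 0
  1×3 = 3 → write 1 carry 1
  1×3+1 = 4 → write 0 carry 2
  1×3+2 = 5 → write 1 carry 2
  1×3+2 = 5 → write 1 carry 2
  1×3+2 = 5 → write 1 carry 2
  remaining carry: 10

0b1011101001100111100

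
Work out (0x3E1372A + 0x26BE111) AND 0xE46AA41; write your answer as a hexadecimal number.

0x6440801

Add column by column in base 16, right to left:
  A+1 = B
  2+1 = 3
  7+1 = 8
  3+E = 1 carry 1
  1+B+1 = D
  E+6 = 4 carry 1
  3+2+1 = 6
Sum = 0x64D183B; now AND with 0xE46AA41:
  6&E=6, 4&4=4, D&6=4, 1&A=0, 8&A=8, 3&4=0, B&1=1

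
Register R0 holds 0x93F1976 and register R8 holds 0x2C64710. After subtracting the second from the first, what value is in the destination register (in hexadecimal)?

0x678D266

Subtract column by column in base 16:
  6-0 → 6
  7-1 → 6
  9-7 → 2
  1-4 → D (borrow)
  F-6-1 → 8
  3-C → 7 (borrow)
  9-2-1 → 6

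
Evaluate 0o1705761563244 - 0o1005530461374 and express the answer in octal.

0o700231101650

Subtract column by column in base 8:
  4-4 → 0
  4-7 → 5 (borrow)
  2-3-1 → 6 (borrow)
  3-1-1 → 1
  6-6 → 0
  5-4 → 1
  1-0 → 1
  6-3 → 3
  7-5 → 2
  5-5 → 0
  0-0 → 0
  7-0 → 7
  1-1 → 0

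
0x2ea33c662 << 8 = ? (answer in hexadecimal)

0x2ea33c66200

Shifting left by 8 bits = 2 hex digits: append 2 zeros.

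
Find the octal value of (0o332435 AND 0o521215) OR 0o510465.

0o530475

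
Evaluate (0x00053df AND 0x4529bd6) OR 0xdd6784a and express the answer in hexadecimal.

0xdd67bde

0x00053df AND 0x4529bd6 = 0x00013d6.
Then OR with 0xdd6784a.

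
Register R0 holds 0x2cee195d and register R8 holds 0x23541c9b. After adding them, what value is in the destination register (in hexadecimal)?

0x504235f8

Add column by column in base 16, right to left:
  d+b = 8 carry 1
  5+9+1 = f
  9+c = 5 carry 1
  1+1+1 = 3
  e+4 = 2 carry 1
  e+5+1 = 4 carry 1
  c+3+1 = 0 carry 1
  2+2+1 = 5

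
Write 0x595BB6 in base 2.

0b10110010101101110110110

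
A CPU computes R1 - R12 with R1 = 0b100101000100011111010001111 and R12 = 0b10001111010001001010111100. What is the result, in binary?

Subtract column by column in base 2:
  1-0 → 1
  1-0 → 1
  1-1 → 0
  1-1 → 0
  0-1 → 1 (borrow)
  0-1-1 → 0 (borrow)
  0-0-1 → 1 (borrow)
  1-1-1 → 1 (borrow)
  0-0-1 → 1 (borrow)
  1-1-1 → 1 (borrow)
  1-0-1 → 0
  1-0 → 1
  1-1 → 0
  1-0 → 1
  0-0 → 0
  0-0 → 0
  0-1 → 1 (borrow)
  1-0-1 → 0
  0-1 → 1 (borrow)
  0-1-1 → 0 (borrow)
  0-1-1 → 0 (borrow)
  1-1-1 → 1 (borrow)
  0-0-1 → 1 (borrow)
  1-0-1 → 0
  0-0 → 0
  0-1 → 1 (borrow)
  1-0-1 → 0

0b10011001010010101111010011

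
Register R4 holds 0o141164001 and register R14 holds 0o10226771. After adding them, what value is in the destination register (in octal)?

Add column by column in base 8, right to left:
  1+1 = 2
  0+7 = 7
  0+7 = 7
  4+6 = 2 carry 1
  6+2+1 = 1 carry 1
  1+2+1 = 4
  1+0 = 1
  4+1 = 5
  1+0 = 1

0o151412772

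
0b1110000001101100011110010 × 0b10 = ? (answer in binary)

0b11100000011011000111100100

Multiply each base-2 digit by 2, carrying:
  0×2 = 0 → write 0
  1×2 = 2 → write 0 carry 1
  0×2+1 = 1 → write 1
  0×2 = 0 → write 0
  1×2 = 2 → write 0 carry 1
  1×2+1 = 3 → write 1 carry 1
  1×2+1 = 3 → write 1 carry 1
  1×2+1 = 3 → write 1 carry 1
  0×2+1 = 1 → write 1
  0×2 = 0 → write 0
  0×2 = 0 → write 0
  1×2 = 2 → write 0 carry 1
  1×2+1 = 3 → write 1 carry 1
  0×2+1 = 1 → write 1
  1×2 = 2 → write 0 carry 1
  1×2+1 = 3 → write 1 carry 1
  0×2+1 = 1 → write 1
  0×2 = 0 → write 0
  0×2 = 0 → write 0
  0×2 = 0 → write 0
  0×2 = 0 → write 0
  0×2 = 0 → write 0
  1×2 = 2 → write 0 carry 1
  1×2+1 = 3 → write 1 carry 1
  1×2+1 = 3 → write 1 carry 1
  remaining carry: 1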